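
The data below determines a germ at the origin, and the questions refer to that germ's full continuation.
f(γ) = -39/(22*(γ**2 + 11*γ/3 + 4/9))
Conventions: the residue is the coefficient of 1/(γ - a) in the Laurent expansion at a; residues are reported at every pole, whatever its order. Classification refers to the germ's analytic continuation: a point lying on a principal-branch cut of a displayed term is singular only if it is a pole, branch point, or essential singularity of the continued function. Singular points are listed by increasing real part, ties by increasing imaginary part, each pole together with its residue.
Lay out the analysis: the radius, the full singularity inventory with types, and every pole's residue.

Radius of convergence at 0: 11/6 - (1/6)*sqrt(105).
At -11/6 - (1/6)*sqrt(105): a pole of order 1; residue (39/770)*sqrt(105).
At -11/6 + (1/6)*sqrt(105): a pole of order 1; residue -(39/770)*sqrt(105).

Denominator factor (γ**2 + 11*γ/3 + 4/9): discriminant 35/3, real irrational roots -11/6 + (1/6)*sqrt(105) and -11/6 - (1/6)*sqrt(105); poles of order 1, moduli 11/6 - (1/6)*sqrt(105) and 11/6 + (1/6)*sqrt(105).
The radius of convergence is the smallest modulus among the singular points: 11/6 - (1/6)*sqrt(105).
The factor γ**2 + 11*γ/3 + 4/9 splits as (γ - a)(γ - a') with a = -11/6 - (1/6)*sqrt(105), a' = -11/6 + (1/6)*sqrt(105). At the order-1 pole a set g(γ) = (γ - a)*f(γ) = [-39/22] / (γ - a').
Simple pole: residue = g(a) at a = -11/6 - (1/6)*sqrt(105), which is (39/770)*sqrt(105).
The factor γ**2 + 11*γ/3 + 4/9 splits as (γ - a)(γ - a') with a = -11/6 + (1/6)*sqrt(105), a' = -11/6 - (1/6)*sqrt(105). At the order-1 pole a set g(γ) = (γ - a)*f(γ) = [-39/22] / (γ - a').
Simple pole: residue = g(a) at a = -11/6 + (1/6)*sqrt(105), which is -(39/770)*sqrt(105).
List the singular points by increasing real part (a conjugate pair: the negative imaginary part first).


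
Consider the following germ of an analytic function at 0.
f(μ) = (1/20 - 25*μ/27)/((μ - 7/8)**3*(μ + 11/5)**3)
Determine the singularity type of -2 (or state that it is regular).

Denominator factors: μ + 11/5 = 1/5 at μ = -2; μ - 7/8 = -23/8 at μ = -2 — none vanishes.
So the germ continues analytically to -2.

The point is a regular point.


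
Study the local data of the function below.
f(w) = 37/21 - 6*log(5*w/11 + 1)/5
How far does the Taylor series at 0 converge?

The radius of convergence is 11/5.

Branch term (-6/5)*log(1 - w/(-11/5)): its argument vanishes at w = -11/5, a logarithmic branch point, modulus 11/5.
The radius of convergence is the smallest modulus among the singular points: 11/5.


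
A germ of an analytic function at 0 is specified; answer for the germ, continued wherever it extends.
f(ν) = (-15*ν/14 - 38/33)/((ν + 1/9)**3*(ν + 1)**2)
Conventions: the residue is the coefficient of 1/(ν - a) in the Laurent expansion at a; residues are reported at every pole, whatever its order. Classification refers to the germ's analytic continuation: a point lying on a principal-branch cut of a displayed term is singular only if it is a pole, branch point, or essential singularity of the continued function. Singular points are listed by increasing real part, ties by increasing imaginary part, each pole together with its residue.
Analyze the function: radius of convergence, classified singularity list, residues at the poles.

Radius of convergence at 0: 1/9.
At -1: a pole of order 2; residue 1205037/630784.
At -1/9: a pole of order 3; residue -1205037/630784.

Denominator factor (ν + 1)^2: pole of order 2 at -1, modulus 1.
Denominator factor (ν + 1/9)^3: pole of order 3 at -1/9, modulus 1/9.
The radius of convergence is the smallest modulus among the singular points: 1/9.
At the order-2 pole -1 set g(ν) = (ν - (-1))^2*f(ν) = (-15*ν/14 - 38/33)/(ν + 1/9)**3.
Order-2 pole: residue = g'(a); g'(-1) = 1205037/630784, so the residue is 1205037/630784.
At the order-3 pole -1/9 set g(ν) = (ν - (-1/9))^3*f(ν) = (-15*ν/14 - 38/33)/(ν + 1)**2.
Order-3 pole: residue = g''(a)/2; g''(-1/9) = -1205037/315392, so the residue is -1205037/630784.
List the singular points by increasing real part (a conjugate pair: the negative imaginary part first).


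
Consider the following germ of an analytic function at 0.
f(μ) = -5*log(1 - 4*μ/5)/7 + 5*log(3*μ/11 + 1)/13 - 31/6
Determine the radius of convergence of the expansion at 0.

Branch term (5/13)*log(1 - μ/(-11/3)): its argument vanishes at μ = -11/3, a logarithmic branch point, modulus 11/3.
Branch term (-5/7)*log(1 - μ/(5/4)): its argument vanishes at μ = 5/4, a logarithmic branch point, modulus 5/4.
The radius of convergence is the smallest modulus among the singular points: 5/4.

The radius of convergence is 5/4.


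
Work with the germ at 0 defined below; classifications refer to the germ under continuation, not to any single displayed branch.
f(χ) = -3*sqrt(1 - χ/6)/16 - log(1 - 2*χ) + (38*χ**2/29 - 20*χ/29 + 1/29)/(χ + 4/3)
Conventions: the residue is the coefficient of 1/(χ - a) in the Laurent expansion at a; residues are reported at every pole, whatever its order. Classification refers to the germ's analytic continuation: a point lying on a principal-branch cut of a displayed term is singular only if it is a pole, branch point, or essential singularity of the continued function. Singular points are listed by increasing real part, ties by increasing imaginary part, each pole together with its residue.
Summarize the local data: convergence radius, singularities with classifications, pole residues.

Radius of convergence at 0: 1/2.
At -4/3: a pole of order 1; residue 857/261.
At 1/2: a logarithmic branch point.
At 6: an algebraic (square-root) branch point.

Denominator factor (χ + 4/3): pole of order 1 at -4/3, modulus 4/3.
Branch term (-3/16)*sqrt(1 - χ/(6)): its argument vanishes at χ = 6, a square-root branch point, modulus 6.
Branch term (-1)*log(1 - χ/(1/2)): its argument vanishes at χ = 1/2, a logarithmic branch point, modulus 1/2.
The radius of convergence is the smallest modulus among the singular points: 1/2.
The branch terms are analytic at -4/3 and contribute nothing to the residue; only the rational part matters.
At the order-1 pole -4/3 set g(χ) = (χ - (-4/3))*(rational part) = 38*χ**2/29 - 20*χ/29 + 1/29.
Simple pole: residue = g(a) at a = -4/3, which is 857/261.
List the singular points by increasing real part (a conjugate pair: the negative imaginary part first).


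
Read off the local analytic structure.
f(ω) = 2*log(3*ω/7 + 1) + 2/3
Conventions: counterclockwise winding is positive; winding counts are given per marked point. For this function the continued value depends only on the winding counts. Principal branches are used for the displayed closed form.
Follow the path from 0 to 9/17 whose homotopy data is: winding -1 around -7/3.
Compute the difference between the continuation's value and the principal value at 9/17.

The rational part is single-valued and drops out of the difference; each branch term changes only by its own monodromy.
(2)*log(1 - ω/(-7/3)): each positive loop around -7/3 adds 2*pi*i to the log, so winding -1 contributes (2)*(-1)*2*pi*i = -(4)*pi*i.
Summing the contributions at ω = 9/17 gives -(4)*pi*i.

Continued minus principal equals -(4)*pi*i.


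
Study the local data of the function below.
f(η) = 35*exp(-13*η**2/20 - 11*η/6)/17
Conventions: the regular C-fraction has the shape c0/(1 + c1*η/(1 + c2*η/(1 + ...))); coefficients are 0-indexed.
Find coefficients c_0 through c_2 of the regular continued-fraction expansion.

Taylor coefficients (expand at 0): a_0 = 35/17, a_1 = -385/102, a_2 = 2597/1224.
c0 = a_0 = 35/17. Peel one level at a time: if S = 1 + c*η/S' with S'(0) = 1, then c is the η-coefficient of S and S' = c*η/(S - 1).
S_1 = c0/f = 1 + (11/6)*η + (839/360)*η^2 + ...; c1 = 11/6.
S_2 = c1*η/(S_1 - 1) = 1 + (-839/660)*η + ...; c2 = -839/660.

The regular C-fraction coefficients are [35/17, 11/6, -839/660].


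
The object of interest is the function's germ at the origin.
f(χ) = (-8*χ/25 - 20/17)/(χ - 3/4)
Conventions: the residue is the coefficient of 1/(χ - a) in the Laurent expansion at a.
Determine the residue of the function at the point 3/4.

At the order-1 pole 3/4 set g(χ) = (χ - (3/4))*f(χ) = -8*χ/25 - 20/17.
Simple pole: residue = g(a) at a = 3/4, which is -602/425.

The residue is -602/425.


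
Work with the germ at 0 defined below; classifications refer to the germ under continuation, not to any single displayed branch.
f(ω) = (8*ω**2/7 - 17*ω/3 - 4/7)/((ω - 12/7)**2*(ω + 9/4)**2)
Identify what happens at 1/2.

The point is a regular point.

Denominator factors: ω + 9/4 = 11/4 at ω = 1/2; ω - 12/7 = -17/14 at ω = 1/2 — none vanishes.
So the germ continues analytically to 1/2.


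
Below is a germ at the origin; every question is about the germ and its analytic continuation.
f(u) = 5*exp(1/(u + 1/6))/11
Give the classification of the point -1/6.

The point is an essential singularity.

The exponent 1/(u - (-1/6)) has a pole at -1/6, so exp(1/(u - (-1/6))) takes every nonzero value near it: an essential singularity (not a pole of any order).


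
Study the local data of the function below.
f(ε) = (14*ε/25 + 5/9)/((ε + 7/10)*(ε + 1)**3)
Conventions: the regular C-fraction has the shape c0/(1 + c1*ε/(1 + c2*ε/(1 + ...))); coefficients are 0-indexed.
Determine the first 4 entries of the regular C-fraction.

The regular C-fraction coefficients are [50/63, 2993/875, -419757/374125, 945622750/1256332701].

Taylor coefficients (expand at 0): a_0 = 50/63, a_1 = -5986/2205, a_2 = 96316/15435, a_3 = -1302044/108045.
c0 = a_0 = 50/63. Peel one level at a time: if S = 1 + c*ε/S' with S'(0) = 1, then c is the ε-coefficient of S and S' = c*ε/(S - 1).
S_1 = c0/f = 1 + (2993/875)*ε + (419757/109375)*ε^2 + ...; c1 = 2993/875.
S_2 = c1*ε/(S_1 - 1) = 1 + (-419757/374125)*ε + (7564982/8958049)*ε^2 + ...; c2 = -419757/374125.
S_3 = c2*ε/(S_2 - 1) = 1 + (945622750/1256332701)*ε + ...; c3 = 945622750/1256332701.


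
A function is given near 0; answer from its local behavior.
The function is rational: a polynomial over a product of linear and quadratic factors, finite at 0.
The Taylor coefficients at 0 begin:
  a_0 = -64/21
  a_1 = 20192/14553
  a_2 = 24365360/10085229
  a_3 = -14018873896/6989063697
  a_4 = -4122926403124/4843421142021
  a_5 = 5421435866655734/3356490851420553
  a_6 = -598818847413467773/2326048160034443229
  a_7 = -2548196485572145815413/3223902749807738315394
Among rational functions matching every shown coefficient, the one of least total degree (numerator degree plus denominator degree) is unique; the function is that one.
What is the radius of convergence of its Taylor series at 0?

No rational of total degree below 4 reproduces all 8 coefficients; solving the [0/4] Pade equations on them gives f(j) = -32/(3*(j**2 - 4*j/11 + 7/3)*(j**2 + 11*j/12 + 3/2)), whose expansion matches every shown term.
Denominator factor (j**2 - 4*j/11 + 7/3): discriminant -3340/363, complex-conjugate roots (2/11) + ((1/33)*sqrt(2505))*i and (2/11) - ((1/33)*sqrt(2505))*i; poles of order 1, moduli (1/3)*sqrt(21) and (1/3)*sqrt(21).
Denominator factor (j**2 + 11*j/12 + 3/2): discriminant -743/144, complex-conjugate roots (-11/24) + ((1/24)*sqrt(743))*i and (-11/24) - ((1/24)*sqrt(743))*i; poles of order 1, moduli (1/2)*sqrt(6) and (1/2)*sqrt(6).
The radius of convergence is the smallest modulus among the singular points: (1/2)*sqrt(6).

The radius of convergence is (1/2)*sqrt(6).


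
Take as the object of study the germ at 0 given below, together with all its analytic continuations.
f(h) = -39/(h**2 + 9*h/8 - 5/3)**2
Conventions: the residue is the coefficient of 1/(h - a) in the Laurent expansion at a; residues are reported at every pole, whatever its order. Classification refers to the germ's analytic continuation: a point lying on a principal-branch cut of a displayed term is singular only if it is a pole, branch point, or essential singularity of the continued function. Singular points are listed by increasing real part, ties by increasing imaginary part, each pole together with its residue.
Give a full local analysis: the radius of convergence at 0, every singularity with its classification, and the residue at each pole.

Radius of convergence at 0: -9/16 + (1/48)*sqrt(4569).
At -9/16 - (1/48)*sqrt(4569): a pole of order 2; residue -(119808/2319529)*sqrt(4569).
At -9/16 + (1/48)*sqrt(4569): a pole of order 2; residue (119808/2319529)*sqrt(4569).

Denominator factor (h**2 + 9*h/8 - 5/3)^2: discriminant 1523/192, real irrational roots -9/16 + (1/48)*sqrt(4569) and -9/16 - (1/48)*sqrt(4569); poles of order 2, moduli -9/16 + (1/48)*sqrt(4569) and 9/16 + (1/48)*sqrt(4569).
The radius of convergence is the smallest modulus among the singular points: -9/16 + (1/48)*sqrt(4569).
The factor h**2 + 9*h/8 - 5/3 splits as (h - a)(h - a') with a = -9/16 - (1/48)*sqrt(4569), a' = -9/16 + (1/48)*sqrt(4569). At the order-2 pole a set g(h) = (h - a)^2*f(h) = [-39] / (h - a')^2.
Order-2 pole: residue = g'(a); g'(-9/16 - (1/48)*sqrt(4569)) = -(119808/2319529)*sqrt(4569), so the residue is -(119808/2319529)*sqrt(4569).
The factor h**2 + 9*h/8 - 5/3 splits as (h - a)(h - a') with a = -9/16 + (1/48)*sqrt(4569), a' = -9/16 - (1/48)*sqrt(4569). At the order-2 pole a set g(h) = (h - a)^2*f(h) = [-39] / (h - a')^2.
Order-2 pole: residue = g'(a); g'(-9/16 + (1/48)*sqrt(4569)) = (119808/2319529)*sqrt(4569), so the residue is (119808/2319529)*sqrt(4569).
List the singular points by increasing real part (a conjugate pair: the negative imaginary part first).


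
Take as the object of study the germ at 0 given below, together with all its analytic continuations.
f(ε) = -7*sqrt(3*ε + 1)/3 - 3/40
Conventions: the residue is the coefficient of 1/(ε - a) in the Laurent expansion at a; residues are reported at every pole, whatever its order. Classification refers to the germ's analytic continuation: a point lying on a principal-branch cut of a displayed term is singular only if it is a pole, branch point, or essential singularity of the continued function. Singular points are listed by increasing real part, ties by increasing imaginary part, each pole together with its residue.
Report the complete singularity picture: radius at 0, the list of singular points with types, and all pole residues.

Branch term (-7/3)*sqrt(1 - ε/(-1/3)): its argument vanishes at ε = -1/3, a square-root branch point, modulus 1/3.
The radius of convergence is the smallest modulus among the singular points: 1/3.

Radius of convergence at 0: 1/3.
At -1/3: an algebraic (square-root) branch point.


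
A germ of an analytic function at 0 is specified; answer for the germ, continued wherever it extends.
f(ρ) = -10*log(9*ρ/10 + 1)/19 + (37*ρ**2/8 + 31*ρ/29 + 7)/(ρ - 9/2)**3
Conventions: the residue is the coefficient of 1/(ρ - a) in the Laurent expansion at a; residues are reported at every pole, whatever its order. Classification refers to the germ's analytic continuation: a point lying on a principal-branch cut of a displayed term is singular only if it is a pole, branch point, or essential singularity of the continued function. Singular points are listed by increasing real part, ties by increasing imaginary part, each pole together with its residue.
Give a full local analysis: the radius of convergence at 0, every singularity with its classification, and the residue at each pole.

Radius of convergence at 0: 10/9.
At -10/9: a logarithmic branch point.
At 9/2: a pole of order 3; residue 37/8.

Denominator factor (ρ - 9/2)^3: pole of order 3 at 9/2, modulus 9/2.
Branch term (-10/19)*log(1 - ρ/(-10/9)): its argument vanishes at ρ = -10/9, a logarithmic branch point, modulus 10/9.
The radius of convergence is the smallest modulus among the singular points: 10/9.
The branch term is analytic at 9/2 and contributes nothing to the residue; only the rational part matters.
At the order-3 pole 9/2 set g(ρ) = (ρ - (9/2))^3*(rational part) = 37*ρ**2/8 + 31*ρ/29 + 7.
Order-3 pole: residue = g''(a)/2; g''(9/2) = 37/4, so the residue is 37/8.
List the singular points by increasing real part (a conjugate pair: the negative imaginary part first).


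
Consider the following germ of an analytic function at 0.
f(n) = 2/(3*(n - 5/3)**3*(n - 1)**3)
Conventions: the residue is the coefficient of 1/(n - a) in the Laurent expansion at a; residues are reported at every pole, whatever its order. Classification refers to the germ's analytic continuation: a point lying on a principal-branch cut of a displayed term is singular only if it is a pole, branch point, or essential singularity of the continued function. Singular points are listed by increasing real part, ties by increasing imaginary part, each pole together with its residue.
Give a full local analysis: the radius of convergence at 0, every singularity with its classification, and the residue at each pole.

Radius of convergence at 0: 1.
At 1: a pole of order 3; residue -243/8.
At 5/3: a pole of order 3; residue 243/8.

Denominator factor (n - 1)^3: pole of order 3 at 1, modulus 1.
Denominator factor (n - 5/3)^3: pole of order 3 at 5/3, modulus 5/3.
The radius of convergence is the smallest modulus among the singular points: 1.
At the order-3 pole 1 set g(n) = (n - (1))^3*f(n) = 2/(3*(n - 5/3)**3).
Order-3 pole: residue = g''(a)/2; g''(1) = -243/4, so the residue is -243/8.
At the order-3 pole 5/3 set g(n) = (n - (5/3))^3*f(n) = 2/(3*(n - 1)**3).
Order-3 pole: residue = g''(a)/2; g''(5/3) = 243/4, so the residue is 243/8.
List the singular points by increasing real part (a conjugate pair: the negative imaginary part first).


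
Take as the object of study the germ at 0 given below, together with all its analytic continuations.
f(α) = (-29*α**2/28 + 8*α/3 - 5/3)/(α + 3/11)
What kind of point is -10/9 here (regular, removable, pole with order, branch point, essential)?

The point is a regular point.

Denominator factors: α + 3/11 = -83/99 at α = -10/9 — none vanishes.
So the germ continues analytically to -10/9.


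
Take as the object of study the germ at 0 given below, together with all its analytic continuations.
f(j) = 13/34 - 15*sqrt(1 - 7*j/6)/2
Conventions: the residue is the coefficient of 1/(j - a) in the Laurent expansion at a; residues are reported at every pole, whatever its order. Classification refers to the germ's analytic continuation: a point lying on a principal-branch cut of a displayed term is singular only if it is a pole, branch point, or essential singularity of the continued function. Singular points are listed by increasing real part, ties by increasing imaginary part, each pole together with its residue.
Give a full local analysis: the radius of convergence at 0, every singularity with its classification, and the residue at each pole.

Branch term (-15/2)*sqrt(1 - j/(6/7)): its argument vanishes at j = 6/7, a square-root branch point, modulus 6/7.
The radius of convergence is the smallest modulus among the singular points: 6/7.

Radius of convergence at 0: 6/7.
At 6/7: an algebraic (square-root) branch point.


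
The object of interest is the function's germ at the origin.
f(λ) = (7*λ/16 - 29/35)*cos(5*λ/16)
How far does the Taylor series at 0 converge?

The radius of convergence is infinite.

The factor cos(5*λ/16) is entire and contributes no finite singular point.
The polynomial part has no poles.
No finite singular points: the Taylor series at 0 converges everywhere.


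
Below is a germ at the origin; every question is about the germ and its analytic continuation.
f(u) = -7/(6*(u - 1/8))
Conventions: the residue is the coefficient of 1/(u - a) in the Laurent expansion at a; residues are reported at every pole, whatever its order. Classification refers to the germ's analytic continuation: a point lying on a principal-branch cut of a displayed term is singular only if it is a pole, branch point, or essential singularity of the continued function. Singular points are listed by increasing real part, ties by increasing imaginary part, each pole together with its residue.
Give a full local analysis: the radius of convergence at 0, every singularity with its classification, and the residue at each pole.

Denominator factor (u - 1/8): pole of order 1 at 1/8, modulus 1/8.
The radius of convergence is the smallest modulus among the singular points: 1/8.
At the order-1 pole 1/8 set g(u) = (u - (1/8))*f(u) = -7/6.
Simple pole: residue = g(a) at a = 1/8, which is -7/6.

Radius of convergence at 0: 1/8.
At 1/8: a pole of order 1; residue -7/6.


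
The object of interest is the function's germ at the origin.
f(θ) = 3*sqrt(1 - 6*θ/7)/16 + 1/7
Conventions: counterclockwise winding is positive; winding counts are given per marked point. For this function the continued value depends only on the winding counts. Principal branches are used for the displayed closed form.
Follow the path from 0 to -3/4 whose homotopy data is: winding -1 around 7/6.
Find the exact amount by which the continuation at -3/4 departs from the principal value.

Continued minus principal equals -(3/112)*sqrt(322).

The rational part is single-valued and drops out of the difference; each branch term changes only by its own monodromy.
(3/16)*sqrt(1 - θ/(7/6)): winding -1 is odd, the square root flips sign, contributing -2*(3/16)*sqrt(1 - (-3/4)/(7/6)) = -2*(3/16)*sqrt(23/14) = -(3/112)*sqrt(322).
Summing the contributions at θ = -3/4 gives -(3/112)*sqrt(322).


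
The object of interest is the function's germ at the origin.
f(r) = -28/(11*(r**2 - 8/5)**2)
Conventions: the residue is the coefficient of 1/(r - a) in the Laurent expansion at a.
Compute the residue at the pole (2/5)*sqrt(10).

The residue is (35/352)*sqrt(10).

The factor r**2 - 8/5 splits as (r - a)(r - a') with a = (2/5)*sqrt(10), a' = -(2/5)*sqrt(10). At the order-2 pole a set g(r) = (r - a)^2*f(r) = [-28/11] / (r - a')^2.
Order-2 pole: residue = g'(a); g'((2/5)*sqrt(10)) = (35/352)*sqrt(10), so the residue is (35/352)*sqrt(10).


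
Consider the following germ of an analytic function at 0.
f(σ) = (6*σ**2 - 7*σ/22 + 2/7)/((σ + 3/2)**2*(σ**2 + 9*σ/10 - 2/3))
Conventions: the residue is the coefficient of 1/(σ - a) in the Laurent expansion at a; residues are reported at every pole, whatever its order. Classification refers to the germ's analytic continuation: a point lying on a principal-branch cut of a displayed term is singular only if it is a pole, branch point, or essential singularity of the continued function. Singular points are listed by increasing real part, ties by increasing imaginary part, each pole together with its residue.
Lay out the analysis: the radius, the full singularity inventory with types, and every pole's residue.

Radius of convergence at 0: -9/20 + (1/60)*sqrt(3129).
At -3/2: a pole of order 2; residue 508425/1078.
At -9/20 - (1/60)*sqrt(3129): a pole of order 1; residue -508425/2156 - (9488385/2248708)*sqrt(3129).
At -9/20 + (1/60)*sqrt(3129): a pole of order 1; residue -508425/2156 + (9488385/2248708)*sqrt(3129).


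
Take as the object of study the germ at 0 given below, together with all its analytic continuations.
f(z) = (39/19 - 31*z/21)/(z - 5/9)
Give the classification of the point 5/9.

The point is a pole of order 1.

The denominator factor z - 5/9 vanishes at 5/9 and appears to the power 1; the numerator there equals 4426/3591, nonzero, and no other factor vanishes.
Hence a pole whose order is the multiplicity, 1.


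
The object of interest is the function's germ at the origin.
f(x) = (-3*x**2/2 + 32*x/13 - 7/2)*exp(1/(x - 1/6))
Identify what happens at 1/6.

The exponent 1/(x - (1/6)) has a pole at 1/6, so exp(1/(x - (1/6))) takes every nonzero value near it: an essential singularity (not a pole of any order).

The point is an essential singularity.


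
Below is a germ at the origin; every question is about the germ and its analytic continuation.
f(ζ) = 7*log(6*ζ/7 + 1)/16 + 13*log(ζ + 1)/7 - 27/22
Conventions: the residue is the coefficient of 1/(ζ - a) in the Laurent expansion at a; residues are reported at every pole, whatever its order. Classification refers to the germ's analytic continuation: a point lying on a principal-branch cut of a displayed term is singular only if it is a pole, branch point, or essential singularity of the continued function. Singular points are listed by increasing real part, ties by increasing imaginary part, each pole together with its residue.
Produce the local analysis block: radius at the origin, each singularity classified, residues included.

Branch term (13/7)*log(1 - ζ/(-1)): its argument vanishes at ζ = -1, a logarithmic branch point, modulus 1.
Branch term (7/16)*log(1 - ζ/(-7/6)): its argument vanishes at ζ = -7/6, a logarithmic branch point, modulus 7/6.
The radius of convergence is the smallest modulus among the singular points: 1.
List the singular points by increasing real part (a conjugate pair: the negative imaginary part first).

Radius of convergence at 0: 1.
At -7/6: a logarithmic branch point.
At -1: a logarithmic branch point.


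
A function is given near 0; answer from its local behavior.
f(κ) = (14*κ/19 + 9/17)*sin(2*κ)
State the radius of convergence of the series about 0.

The factor sin(2*κ) is entire and contributes no finite singular point.
The polynomial part has no poles.
No finite singular points: the Taylor series at 0 converges everywhere.

The radius of convergence is infinite.


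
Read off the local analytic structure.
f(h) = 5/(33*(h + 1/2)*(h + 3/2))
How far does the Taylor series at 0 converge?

Denominator factor (h + 3/2): pole of order 1 at -3/2, modulus 3/2.
Denominator factor (h + 1/2): pole of order 1 at -1/2, modulus 1/2.
The radius of convergence is the smallest modulus among the singular points: 1/2.

The radius of convergence is 1/2.


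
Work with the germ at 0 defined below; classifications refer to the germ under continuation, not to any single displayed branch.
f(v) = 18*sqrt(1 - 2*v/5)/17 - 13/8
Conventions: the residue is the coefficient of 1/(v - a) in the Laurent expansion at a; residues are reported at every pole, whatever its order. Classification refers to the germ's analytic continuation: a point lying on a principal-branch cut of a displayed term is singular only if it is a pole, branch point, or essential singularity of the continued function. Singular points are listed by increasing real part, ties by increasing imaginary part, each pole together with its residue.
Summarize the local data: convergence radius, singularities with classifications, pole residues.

Branch term (18/17)*sqrt(1 - v/(5/2)): its argument vanishes at v = 5/2, a square-root branch point, modulus 5/2.
The radius of convergence is the smallest modulus among the singular points: 5/2.

Radius of convergence at 0: 5/2.
At 5/2: an algebraic (square-root) branch point.


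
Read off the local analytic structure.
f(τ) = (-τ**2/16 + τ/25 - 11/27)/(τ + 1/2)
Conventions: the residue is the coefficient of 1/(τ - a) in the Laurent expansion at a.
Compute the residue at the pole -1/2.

The residue is -19139/43200.

At the order-1 pole -1/2 set g(τ) = (τ - (-1/2))*f(τ) = -τ**2/16 + τ/25 - 11/27.
Simple pole: residue = g(a) at a = -1/2, which is -19139/43200.


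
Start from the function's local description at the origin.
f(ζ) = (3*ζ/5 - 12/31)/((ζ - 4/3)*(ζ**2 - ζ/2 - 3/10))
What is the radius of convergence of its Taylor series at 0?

The radius of convergence is -1/4 + (1/20)*sqrt(145).

Denominator factor (ζ**2 - ζ/2 - 3/10): discriminant 29/20, real irrational roots 1/4 + (1/20)*sqrt(145) and 1/4 - (1/20)*sqrt(145); poles of order 1, moduli 1/4 + (1/20)*sqrt(145) and -1/4 + (1/20)*sqrt(145).
Denominator factor (ζ - 4/3): pole of order 1 at 4/3, modulus 4/3.
The radius of convergence is the smallest modulus among the singular points: -1/4 + (1/20)*sqrt(145).


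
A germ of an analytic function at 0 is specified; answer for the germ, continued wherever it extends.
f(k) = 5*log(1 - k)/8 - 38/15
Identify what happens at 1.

The point is a logarithmic branch point.

The term (5/8)*log(1 - k/(1)) has argument 1 - 1/(1) = 0 at 1: a logarithmic (infinitely-sheeted) branch point; the remaining terms are analytic or single-valued there.


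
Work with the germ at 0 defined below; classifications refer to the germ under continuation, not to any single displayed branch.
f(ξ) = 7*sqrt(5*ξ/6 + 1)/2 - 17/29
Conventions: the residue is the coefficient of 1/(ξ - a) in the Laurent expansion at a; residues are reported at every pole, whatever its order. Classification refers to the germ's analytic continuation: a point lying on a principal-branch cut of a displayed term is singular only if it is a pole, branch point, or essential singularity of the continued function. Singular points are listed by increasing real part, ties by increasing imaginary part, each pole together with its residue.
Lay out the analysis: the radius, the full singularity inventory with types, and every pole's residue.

Branch term (7/2)*sqrt(1 - ξ/(-6/5)): its argument vanishes at ξ = -6/5, a square-root branch point, modulus 6/5.
The radius of convergence is the smallest modulus among the singular points: 6/5.

Radius of convergence at 0: 6/5.
At -6/5: an algebraic (square-root) branch point.


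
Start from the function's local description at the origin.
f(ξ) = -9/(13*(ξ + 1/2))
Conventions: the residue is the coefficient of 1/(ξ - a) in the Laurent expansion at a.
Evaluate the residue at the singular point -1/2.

At the order-1 pole -1/2 set g(ξ) = (ξ - (-1/2))*f(ξ) = -9/13.
Simple pole: residue = g(a) at a = -1/2, which is -9/13.

The residue is -9/13.


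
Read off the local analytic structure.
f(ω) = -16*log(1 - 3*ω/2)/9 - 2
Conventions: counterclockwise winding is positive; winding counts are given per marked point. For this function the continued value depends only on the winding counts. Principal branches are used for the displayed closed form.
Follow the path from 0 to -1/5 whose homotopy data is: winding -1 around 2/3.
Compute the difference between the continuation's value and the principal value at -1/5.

The rational part is single-valued and drops out of the difference; each branch term changes only by its own monodromy.
(-16/9)*log(1 - ω/(2/3)): each positive loop around 2/3 adds 2*pi*i to the log, so winding -1 contributes (-16/9)*(-1)*2*pi*i = (32/9)*pi*i.
Summing the contributions at ω = -1/5 gives (32/9)*pi*i.

Continued minus principal equals (32/9)*pi*i.


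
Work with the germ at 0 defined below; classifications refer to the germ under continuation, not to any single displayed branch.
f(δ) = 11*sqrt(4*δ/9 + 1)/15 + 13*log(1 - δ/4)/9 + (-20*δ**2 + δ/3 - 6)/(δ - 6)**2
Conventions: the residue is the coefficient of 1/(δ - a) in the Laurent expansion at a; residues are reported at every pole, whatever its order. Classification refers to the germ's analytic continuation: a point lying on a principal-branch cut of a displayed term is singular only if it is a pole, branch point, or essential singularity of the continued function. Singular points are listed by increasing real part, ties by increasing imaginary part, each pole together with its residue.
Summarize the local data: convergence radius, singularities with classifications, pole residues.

Radius of convergence at 0: 9/4.
At -9/4: an algebraic (square-root) branch point.
At 4: a logarithmic branch point.
At 6: a pole of order 2; residue -719/3.

Denominator factor (δ - 6)^2: pole of order 2 at 6, modulus 6.
Branch term (11/15)*sqrt(1 - δ/(-9/4)): its argument vanishes at δ = -9/4, a square-root branch point, modulus 9/4.
Branch term (13/9)*log(1 - δ/(4)): its argument vanishes at δ = 4, a logarithmic branch point, modulus 4.
The radius of convergence is the smallest modulus among the singular points: 9/4.
The branch terms are analytic at 6 and contribute nothing to the residue; only the rational part matters.
At the order-2 pole 6 set g(δ) = (δ - (6))^2*(rational part) = -20*δ**2 + δ/3 - 6.
Order-2 pole: residue = g'(a); g'(6) = -719/3, so the residue is -719/3.
List the singular points by increasing real part (a conjugate pair: the negative imaginary part first).


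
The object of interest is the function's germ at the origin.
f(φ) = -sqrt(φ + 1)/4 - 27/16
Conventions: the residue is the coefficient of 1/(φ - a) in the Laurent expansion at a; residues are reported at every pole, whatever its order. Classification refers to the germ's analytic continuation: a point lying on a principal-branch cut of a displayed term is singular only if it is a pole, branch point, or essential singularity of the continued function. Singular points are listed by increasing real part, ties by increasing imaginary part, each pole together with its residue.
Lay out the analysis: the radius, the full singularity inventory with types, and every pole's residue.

Radius of convergence at 0: 1.
At -1: an algebraic (square-root) branch point.

Branch term (-1/4)*sqrt(1 - φ/(-1)): its argument vanishes at φ = -1, a square-root branch point, modulus 1.
The radius of convergence is the smallest modulus among the singular points: 1.


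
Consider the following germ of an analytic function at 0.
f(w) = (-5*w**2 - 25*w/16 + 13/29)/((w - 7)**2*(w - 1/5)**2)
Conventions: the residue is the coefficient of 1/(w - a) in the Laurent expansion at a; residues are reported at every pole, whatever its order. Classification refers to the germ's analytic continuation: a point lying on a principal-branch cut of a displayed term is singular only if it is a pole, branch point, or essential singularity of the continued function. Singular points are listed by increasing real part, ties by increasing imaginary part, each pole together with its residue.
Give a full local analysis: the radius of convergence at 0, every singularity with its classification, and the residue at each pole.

Denominator factor (w - 7)^2: pole of order 2 at 7, modulus 7.
Denominator factor (w - 1/5)^2: pole of order 2 at 1/5, modulus 1/5.
The radius of convergence is the smallest modulus among the singular points: 1/5.
At the order-2 pole 1/5 set g(w) = (w - (1/5))^2*f(w) = (-5*w**2 - 25*w/16 + 13/29)/(w - 7)**2.
Order-2 pole: residue = g'(a); g'(1/5) = -353125/4559264, so the residue is -353125/4559264.
At the order-2 pole 7 set g(w) = (w - (7))^2*f(w) = (-5*w**2 - 25*w/16 + 13/29)/(w - 1/5)**2.
Order-2 pole: residue = g'(a); g'(7) = 353125/4559264, so the residue is 353125/4559264.
List the singular points by increasing real part (a conjugate pair: the negative imaginary part first).

Radius of convergence at 0: 1/5.
At 1/5: a pole of order 2; residue -353125/4559264.
At 7: a pole of order 2; residue 353125/4559264.


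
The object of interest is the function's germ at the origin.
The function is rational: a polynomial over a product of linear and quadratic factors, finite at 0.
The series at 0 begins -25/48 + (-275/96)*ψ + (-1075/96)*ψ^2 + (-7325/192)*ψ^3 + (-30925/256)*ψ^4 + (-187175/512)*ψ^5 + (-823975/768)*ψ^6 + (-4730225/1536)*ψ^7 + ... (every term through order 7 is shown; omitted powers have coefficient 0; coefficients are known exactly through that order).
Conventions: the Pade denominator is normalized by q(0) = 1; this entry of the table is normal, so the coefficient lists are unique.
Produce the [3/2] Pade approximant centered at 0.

The Pade approximant has numerator coefficients [-25/48, -2375/9312, -4375/37248, -3125/74496]; denominator coefficients [1, -486/97, 4875/776].

Taylor coefficients needed (read off): a_0 = -25/48, a_1 = -275/96, a_2 = -1075/96, a_3 = -7325/192, a_4 = -30925/256, a_5 = -187175/512.
Write the denominator as Q(ψ) = 1 + q1*ψ + q2*ψ^2. Requiring Q*f - P = O(ψ^6) with deg P <= 3 kills the coefficients of ψ^4..ψ^5 in Q*f:
  ψ^4: a_4 + q1*a_3 + q2*a_2 = 0, i.e. -30925/256 + (-7325/192)*q1 + (-1075/96)*q2 = 0.
  ψ^5: a_5 + q1*a_4 + q2*a_3 = 0, i.e. -187175/512 + (-30925/256)*q1 + (-7325/192)*q2 = 0.
Solving this linear system: q1 = -486/97, q2 = 4875/776.
The numerator is Q*f truncated at degree 3: P0 = a_0 = -25/48; P1 = a_1 + q1*a_0 = -2375/9312; P2 = a_2 + q1*a_1 + q2*a_0 = -4375/37248; P3 = a_3 + q1*a_2 + q2*a_1 = -3125/74496.


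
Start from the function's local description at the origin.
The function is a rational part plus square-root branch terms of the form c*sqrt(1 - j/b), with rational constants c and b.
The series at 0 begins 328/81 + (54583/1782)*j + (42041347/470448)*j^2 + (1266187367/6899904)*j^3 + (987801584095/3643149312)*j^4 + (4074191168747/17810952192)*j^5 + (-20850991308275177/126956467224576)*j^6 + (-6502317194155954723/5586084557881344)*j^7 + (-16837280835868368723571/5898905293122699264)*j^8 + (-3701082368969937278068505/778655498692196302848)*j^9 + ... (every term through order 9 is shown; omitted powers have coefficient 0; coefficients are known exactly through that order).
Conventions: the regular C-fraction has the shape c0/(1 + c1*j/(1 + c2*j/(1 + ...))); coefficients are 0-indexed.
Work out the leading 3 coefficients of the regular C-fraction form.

Taylor coefficients (read off): a_0 = 328/81, a_1 = 54583/1782, a_2 = 42041347/470448.
c0 = a_0 = 328/81. Peel one level at a time: if S = 1 + c*j/S' with S'(0) = 1, then c is the j-coefficient of S and S' = c*j/(S - 1).
S_1 = c0/f = 1 + (-54583/7216)*j + (5490521213/156211968)*j^2 + ...; c1 = -54583/7216.
S_2 = c1*j/(S_1 - 1) = 1 + (5490521213/1181612784)*j + ...; c2 = 5490521213/1181612784.

The regular C-fraction coefficients are [328/81, -54583/7216, 5490521213/1181612784].


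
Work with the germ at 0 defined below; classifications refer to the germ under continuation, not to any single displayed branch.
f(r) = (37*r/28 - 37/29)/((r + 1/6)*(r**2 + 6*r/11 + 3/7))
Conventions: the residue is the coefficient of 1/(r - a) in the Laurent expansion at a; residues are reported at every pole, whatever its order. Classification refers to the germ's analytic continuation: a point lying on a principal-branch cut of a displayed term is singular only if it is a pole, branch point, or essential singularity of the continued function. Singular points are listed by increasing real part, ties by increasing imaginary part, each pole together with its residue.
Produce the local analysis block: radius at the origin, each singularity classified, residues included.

Radius of convergence at 0: 1/6.
At (-3/11) - ((10/77)*sqrt(21))*i: a pole of order 1; residue (240537/117508) + ((529507/1645112)*sqrt(21))*i.
At (-3/11) + ((10/77)*sqrt(21))*i: a pole of order 1; residue (240537/117508) - ((529507/1645112)*sqrt(21))*i.
At -1/6: a pole of order 1; residue -240537/58754.

Denominator factor (r**2 + 6*r/11 + 3/7): discriminant -1200/847, complex-conjugate roots (-3/11) + ((10/77)*sqrt(21))*i and (-3/11) - ((10/77)*sqrt(21))*i; poles of order 1, moduli (1/7)*sqrt(21) and (1/7)*sqrt(21).
Denominator factor (r + 1/6): pole of order 1 at -1/6, modulus 1/6.
The radius of convergence is the smallest modulus among the singular points: 1/6.
The factor r**2 + 6*r/11 + 3/7 splits as (r - a)(r - a') with a = (-3/11) - ((10/77)*sqrt(21))*i, a' = (-3/11) + ((10/77)*sqrt(21))*i. At the order-1 pole a set g(r) = (r - a)*f(r) = [(37*r/28 - 37/29)/(r + 1/6)] / (r - a').
Simple pole: residue = g(a) at a = (-3/11) - ((10/77)*sqrt(21))*i, which is (240537/117508) + ((529507/1645112)*sqrt(21))*i.
The factor r**2 + 6*r/11 + 3/7 splits as (r - a)(r - a') with a = (-3/11) + ((10/77)*sqrt(21))*i, a' = (-3/11) - ((10/77)*sqrt(21))*i. At the order-1 pole a set g(r) = (r - a)*f(r) = [(37*r/28 - 37/29)/(r + 1/6)] / (r - a').
Simple pole: residue = g(a) at a = (-3/11) + ((10/77)*sqrt(21))*i, which is (240537/117508) - ((529507/1645112)*sqrt(21))*i.
At the order-1 pole -1/6 set g(r) = (r - (-1/6))*f(r) = (37*r/28 - 37/29)/(r**2 + 6*r/11 + 3/7).
Simple pole: residue = g(a) at a = -1/6, which is -240537/58754.
List the singular points by increasing real part (a conjugate pair: the negative imaginary part first).


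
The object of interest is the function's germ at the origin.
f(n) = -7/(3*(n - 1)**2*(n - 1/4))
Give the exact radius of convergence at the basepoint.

The radius of convergence is 1/4.

Denominator factor (n - 1/4): pole of order 1 at 1/4, modulus 1/4.
Denominator factor (n - 1)^2: pole of order 2 at 1, modulus 1.
The radius of convergence is the smallest modulus among the singular points: 1/4.
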